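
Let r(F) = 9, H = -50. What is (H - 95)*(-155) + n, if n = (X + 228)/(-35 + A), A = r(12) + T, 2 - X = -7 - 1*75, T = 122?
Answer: 89913/4 ≈ 22478.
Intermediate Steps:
X = 84 (X = 2 - (-7 - 1*75) = 2 - (-7 - 75) = 2 - 1*(-82) = 2 + 82 = 84)
A = 131 (A = 9 + 122 = 131)
n = 13/4 (n = (84 + 228)/(-35 + 131) = 312/96 = 312*(1/96) = 13/4 ≈ 3.2500)
(H - 95)*(-155) + n = (-50 - 95)*(-155) + 13/4 = -145*(-155) + 13/4 = 22475 + 13/4 = 89913/4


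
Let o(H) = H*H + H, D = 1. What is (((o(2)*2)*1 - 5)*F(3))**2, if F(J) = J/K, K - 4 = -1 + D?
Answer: 441/16 ≈ 27.563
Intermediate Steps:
o(H) = H + H**2 (o(H) = H**2 + H = H + H**2)
K = 4 (K = 4 + (-1 + 1) = 4 + 0 = 4)
F(J) = J/4
(((o(2)*2)*1 - 5)*F(3))**2 = ((((2*(1 + 2))*2)*1 - 5)*((1/4)*3))**2 = ((((2*3)*2)*1 - 5)*(3/4))**2 = (((6*2)*1 - 5)*(3/4))**2 = ((12*1 - 5)*(3/4))**2 = ((12 - 5)*(3/4))**2 = (7*(3/4))**2 = (21/4)**2 = 441/16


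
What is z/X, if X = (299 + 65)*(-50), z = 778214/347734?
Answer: -389107/3164379400 ≈ -0.00012296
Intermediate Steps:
z = 389107/173867 (z = 778214*(1/347734) = 389107/173867 ≈ 2.2380)
X = -18200 (X = 364*(-50) = -18200)
z/X = (389107/173867)/(-18200) = (389107/173867)*(-1/18200) = -389107/3164379400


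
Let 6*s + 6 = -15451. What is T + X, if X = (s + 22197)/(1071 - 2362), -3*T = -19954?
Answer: 17134501/2582 ≈ 6636.1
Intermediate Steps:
s = -15457/6 (s = -1 + (⅙)*(-15451) = -1 - 15451/6 = -15457/6 ≈ -2576.2)
T = 19954/3 (T = -⅓*(-19954) = 19954/3 ≈ 6651.3)
X = -117725/7746 (X = (-15457/6 + 22197)/(1071 - 2362) = (117725/6)/(-1291) = (117725/6)*(-1/1291) = -117725/7746 ≈ -15.198)
T + X = 19954/3 - 117725/7746 = 17134501/2582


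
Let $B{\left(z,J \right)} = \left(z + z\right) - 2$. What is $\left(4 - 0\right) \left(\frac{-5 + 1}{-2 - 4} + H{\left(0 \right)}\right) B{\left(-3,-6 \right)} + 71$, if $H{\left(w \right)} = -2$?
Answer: $\frac{341}{3} \approx 113.67$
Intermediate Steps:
$B{\left(z,J \right)} = -2 + 2 z$ ($B{\left(z,J \right)} = 2 z - 2 = -2 + 2 z$)
$\left(4 - 0\right) \left(\frac{-5 + 1}{-2 - 4} + H{\left(0 \right)}\right) B{\left(-3,-6 \right)} + 71 = \left(4 - 0\right) \left(\frac{-5 + 1}{-2 - 4} - 2\right) \left(-2 + 2 \left(-3\right)\right) + 71 = \left(4 + 0\right) \left(- \frac{4}{-6} - 2\right) \left(-2 - 6\right) + 71 = 4 \left(\left(-4\right) \left(- \frac{1}{6}\right) - 2\right) \left(-8\right) + 71 = 4 \left(\frac{2}{3} - 2\right) \left(-8\right) + 71 = 4 \left(- \frac{4}{3}\right) \left(-8\right) + 71 = \left(- \frac{16}{3}\right) \left(-8\right) + 71 = \frac{128}{3} + 71 = \frac{341}{3}$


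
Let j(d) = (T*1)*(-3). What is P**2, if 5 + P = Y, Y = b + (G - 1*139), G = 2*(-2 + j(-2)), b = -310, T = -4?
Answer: 188356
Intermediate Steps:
j(d) = 12 (j(d) = -4*1*(-3) = -4*(-3) = 12)
G = 20 (G = 2*(-2 + 12) = 2*10 = 20)
Y = -429 (Y = -310 + (20 - 1*139) = -310 + (20 - 139) = -310 - 119 = -429)
P = -434 (P = -5 - 429 = -434)
P**2 = (-434)**2 = 188356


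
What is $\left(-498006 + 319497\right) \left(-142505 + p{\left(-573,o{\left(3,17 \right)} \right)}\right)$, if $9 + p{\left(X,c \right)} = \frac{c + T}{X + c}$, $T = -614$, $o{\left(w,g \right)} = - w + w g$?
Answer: $\frac{4451971855852}{175} \approx 2.544 \cdot 10^{10}$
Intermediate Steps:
$o{\left(w,g \right)} = - w + g w$
$p{\left(X,c \right)} = -9 + \frac{-614 + c}{X + c}$ ($p{\left(X,c \right)} = -9 + \frac{c - 614}{X + c} = -9 + \frac{-614 + c}{X + c}$)
$\left(-498006 + 319497\right) \left(-142505 + p{\left(-573,o{\left(3,17 \right)} \right)}\right) = \left(-498006 + 319497\right) \left(-142505 + \frac{-614 - -5157 - 8 \cdot 3 \left(-1 + 17\right)}{-573 + 3 \left(-1 + 17\right)}\right) = - 178509 \left(-142505 + \frac{-614 + 5157 - 8 \cdot 3 \cdot 16}{-573 + 3 \cdot 16}\right) = - 178509 \left(-142505 + \frac{-614 + 5157 - 384}{-573 + 48}\right) = - 178509 \left(-142505 + \frac{-614 + 5157 - 384}{-525}\right) = - 178509 \left(-142505 - \frac{4159}{525}\right) = \left(-178509\right) \left(- \frac{74819284}{525}\right) = \frac{4451971855852}{175}$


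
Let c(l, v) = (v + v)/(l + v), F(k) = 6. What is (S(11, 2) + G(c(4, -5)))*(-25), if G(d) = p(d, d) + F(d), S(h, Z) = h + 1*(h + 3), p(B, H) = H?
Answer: -1025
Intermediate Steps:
c(l, v) = 2*v/(l + v) (c(l, v) = (2*v)/(l + v) = 2*v/(l + v))
S(h, Z) = 3 + 2*h (S(h, Z) = h + 1*(3 + h) = h + (3 + h) = 3 + 2*h)
G(d) = 6 + d (G(d) = d + 6 = 6 + d)
(S(11, 2) + G(c(4, -5)))*(-25) = ((3 + 2*11) + (6 + 2*(-5)/(4 - 5)))*(-25) = ((3 + 22) + (6 + 2*(-5)/(-1)))*(-25) = (25 + (6 + 2*(-5)*(-1)))*(-25) = (25 + (6 + 10))*(-25) = (25 + 16)*(-25) = 41*(-25) = -1025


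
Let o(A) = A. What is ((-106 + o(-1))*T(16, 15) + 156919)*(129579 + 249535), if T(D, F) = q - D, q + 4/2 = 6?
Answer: 59976972142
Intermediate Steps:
q = 4 (q = -2 + 6 = 4)
T(D, F) = 4 - D
((-106 + o(-1))*T(16, 15) + 156919)*(129579 + 249535) = ((-106 - 1)*(4 - 1*16) + 156919)*(129579 + 249535) = (-107*(4 - 16) + 156919)*379114 = (-107*(-12) + 156919)*379114 = (1284 + 156919)*379114 = 158203*379114 = 59976972142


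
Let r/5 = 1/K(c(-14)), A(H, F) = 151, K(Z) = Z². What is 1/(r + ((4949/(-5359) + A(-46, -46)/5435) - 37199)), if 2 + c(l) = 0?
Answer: -116504660/4333815570939 ≈ -2.6883e-5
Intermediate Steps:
c(l) = -2 (c(l) = -2 + 0 = -2)
r = 5/4 (r = 5/((-2)²) = 5/4 ≈ 1.2500)
1/(r + ((4949/(-5359) + A(-46, -46)/5435) - 37199)) = 1/(5/4 + ((4949/(-5359) + 151/5435) - 37199)) = 1/(5/4 + ((4949*(-1/5359) + 151*(1/5435)) - 37199)) = 1/(5/4 + ((-4949/5359 + 151/5435) - 37199)) = 1/(5/4 + (-26088606/29126165 - 37199)) = 1/(5/4 - 1083490300441/29126165) = 1/(-4333815570939/116504660) = -116504660/4333815570939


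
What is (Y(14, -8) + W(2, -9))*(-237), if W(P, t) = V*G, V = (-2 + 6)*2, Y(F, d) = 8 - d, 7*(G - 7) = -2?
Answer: -115656/7 ≈ -16522.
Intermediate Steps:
G = 47/7 (G = 7 + (1/7)*(-2) = 7 - 2/7 = 47/7 ≈ 6.7143)
V = 8 (V = 4*2 = 8)
W(P, t) = 376/7 (W(P, t) = 8*(47/7) = 376/7)
(Y(14, -8) + W(2, -9))*(-237) = ((8 - 1*(-8)) + 376/7)*(-237) = ((8 + 8) + 376/7)*(-237) = (16 + 376/7)*(-237) = (488/7)*(-237) = -115656/7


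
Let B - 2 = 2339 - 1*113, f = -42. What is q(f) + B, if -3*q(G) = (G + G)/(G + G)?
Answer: 6683/3 ≈ 2227.7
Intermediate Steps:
q(G) = -⅓ (q(G) = -(G + G)/(3*(G + G)) = -2*G/(3*(2*G)) = -2*G*1/(2*G)/3 = -⅓*1 = -⅓)
B = 2228 (B = 2 + (2339 - 1*113) = 2 + (2339 - 113) = 2 + 2226 = 2228)
q(f) + B = -⅓ + 2228 = 6683/3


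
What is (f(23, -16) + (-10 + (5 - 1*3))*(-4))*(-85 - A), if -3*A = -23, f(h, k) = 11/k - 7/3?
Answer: -193349/72 ≈ -2685.4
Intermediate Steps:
f(h, k) = -7/3 + 11/k (f(h, k) = 11/k - 7*⅓ = 11/k - 7/3 = -7/3 + 11/k)
A = 23/3 (A = -⅓*(-23) = 23/3 ≈ 7.6667)
(f(23, -16) + (-10 + (5 - 1*3))*(-4))*(-85 - A) = ((-7/3 + 11/(-16)) + (-10 + (5 - 1*3))*(-4))*(-85 - 1*23/3) = ((-7/3 + 11*(-1/16)) + (-10 + (5 - 3))*(-4))*(-85 - 23/3) = ((-7/3 - 11/16) + (-10 + 2)*(-4))*(-278/3) = (-145/48 - 8*(-4))*(-278/3) = (-145/48 + 32)*(-278/3) = (1391/48)*(-278/3) = -193349/72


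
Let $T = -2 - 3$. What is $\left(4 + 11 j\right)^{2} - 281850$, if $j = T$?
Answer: $-279249$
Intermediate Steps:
$T = -5$
$j = -5$
$\left(4 + 11 j\right)^{2} - 281850 = \left(4 + 11 \left(-5\right)\right)^{2} - 281850 = \left(4 - 55\right)^{2} - 281850 = \left(-51\right)^{2} - 281850 = 2601 - 281850 = -279249$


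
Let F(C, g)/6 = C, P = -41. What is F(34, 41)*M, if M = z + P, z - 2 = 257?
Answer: 44472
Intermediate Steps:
z = 259 (z = 2 + 257 = 259)
F(C, g) = 6*C
M = 218 (M = 259 - 41 = 218)
F(34, 41)*M = (6*34)*218 = 204*218 = 44472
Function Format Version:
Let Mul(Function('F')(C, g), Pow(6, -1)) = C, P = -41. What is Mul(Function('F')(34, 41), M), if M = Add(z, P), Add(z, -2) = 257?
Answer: 44472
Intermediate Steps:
z = 259 (z = Add(2, 257) = 259)
Function('F')(C, g) = Mul(6, C)
M = 218 (M = Add(259, -41) = 218)
Mul(Function('F')(34, 41), M) = Mul(Mul(6, 34), 218) = Mul(204, 218) = 44472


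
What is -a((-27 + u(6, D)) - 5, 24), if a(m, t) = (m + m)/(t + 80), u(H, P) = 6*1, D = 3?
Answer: ½ ≈ 0.50000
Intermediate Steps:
u(H, P) = 6
a(m, t) = 2*m/(80 + t) (a(m, t) = (2*m)/(80 + t) = 2*m/(80 + t))
-a((-27 + u(6, D)) - 5, 24) = -2*((-27 + 6) - 5)/(80 + 24) = -2*(-21 - 5)/104 = -2*(-26)/104 = -1*(-½) = ½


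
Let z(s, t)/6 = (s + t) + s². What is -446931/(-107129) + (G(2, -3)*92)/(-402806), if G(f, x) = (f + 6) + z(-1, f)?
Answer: 89914685513/21576101987 ≈ 4.1673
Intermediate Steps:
z(s, t) = 6*s + 6*t + 6*s² (z(s, t) = 6*((s + t) + s²) = 6*(s + t + s²) = 6*s + 6*t + 6*s²)
G(f, x) = 6 + 7*f (G(f, x) = (f + 6) + (6*(-1) + 6*f + 6*(-1)²) = (6 + f) + (-6 + 6*f + 6*1) = (6 + f) + (-6 + 6*f + 6) = (6 + f) + 6*f = 6 + 7*f)
-446931/(-107129) + (G(2, -3)*92)/(-402806) = -446931/(-107129) + ((6 + 7*2)*92)/(-402806) = -446931*(-1/107129) + ((6 + 14)*92)*(-1/402806) = 446931/107129 + (20*92)*(-1/402806) = 446931/107129 + 1840*(-1/402806) = 446931/107129 - 920/201403 = 89914685513/21576101987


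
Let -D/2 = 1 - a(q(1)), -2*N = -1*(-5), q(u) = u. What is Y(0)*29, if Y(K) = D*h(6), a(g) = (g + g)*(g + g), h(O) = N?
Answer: -435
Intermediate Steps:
N = -5/2 (N = -(-1)*(-5)/2 = -½*5 = -5/2 ≈ -2.5000)
h(O) = -5/2
a(g) = 4*g² (a(g) = (2*g)*(2*g) = 4*g²)
D = 6 (D = -2*(1 - 4*1²) = -2*(1 - 4) = -2*(-3) = 6)
Y(K) = -15 (Y(K) = 6*(-5/2) = -15)
Y(0)*29 = -15*29 = -435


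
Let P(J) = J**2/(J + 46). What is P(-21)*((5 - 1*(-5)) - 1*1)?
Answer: 3969/25 ≈ 158.76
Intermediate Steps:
P(J) = J**2/(46 + J)
P(-21)*((5 - 1*(-5)) - 1*1) = ((-21)**2/(46 - 21))*((5 - 1*(-5)) - 1*1) = (441/25)*((5 + 5) - 1) = (441*(1/25))*(10 - 1) = (441/25)*9 = 3969/25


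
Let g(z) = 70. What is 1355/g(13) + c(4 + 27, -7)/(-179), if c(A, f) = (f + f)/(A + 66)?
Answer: 4705569/243082 ≈ 19.358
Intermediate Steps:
c(A, f) = 2*f/(66 + A) (c(A, f) = (2*f)/(66 + A) = 2*f/(66 + A))
1355/g(13) + c(4 + 27, -7)/(-179) = 1355/70 + (2*(-7)/(66 + (4 + 27)))/(-179) = 1355*(1/70) + (2*(-7)/(66 + 31))*(-1/179) = 271/14 + (2*(-7)/97)*(-1/179) = 271/14 + (2*(-7)*(1/97))*(-1/179) = 271/14 - 14/97*(-1/179) = 271/14 + 14/17363 = 4705569/243082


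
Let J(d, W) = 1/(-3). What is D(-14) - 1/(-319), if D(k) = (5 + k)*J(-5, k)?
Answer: 958/319 ≈ 3.0031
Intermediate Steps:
J(d, W) = -1/3 (J(d, W) = 1*(-1/3) = -1/3)
D(k) = -5/3 - k/3 (D(k) = (5 + k)*(-1/3) = -5/3 - k/3)
D(-14) - 1/(-319) = (-5/3 - 1/3*(-14)) - 1/(-319) = (-5/3 + 14/3) - 1*(-1/319) = 3 + 1/319 = 958/319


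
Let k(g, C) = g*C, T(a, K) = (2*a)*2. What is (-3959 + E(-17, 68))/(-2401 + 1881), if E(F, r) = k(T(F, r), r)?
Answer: 8583/520 ≈ 16.506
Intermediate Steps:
T(a, K) = 4*a
k(g, C) = C*g
E(F, r) = 4*F*r (E(F, r) = r*(4*F) = 4*F*r)
(-3959 + E(-17, 68))/(-2401 + 1881) = (-3959 + 4*(-17)*68)/(-2401 + 1881) = (-3959 - 4624)/(-520) = -8583*(-1/520) = 8583/520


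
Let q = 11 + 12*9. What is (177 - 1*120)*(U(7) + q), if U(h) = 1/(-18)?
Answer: 40679/6 ≈ 6779.8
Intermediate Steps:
q = 119 (q = 11 + 108 = 119)
U(h) = -1/18
(177 - 1*120)*(U(7) + q) = (177 - 1*120)*(-1/18 + 119) = (177 - 120)*(2141/18) = 57*(2141/18) = 40679/6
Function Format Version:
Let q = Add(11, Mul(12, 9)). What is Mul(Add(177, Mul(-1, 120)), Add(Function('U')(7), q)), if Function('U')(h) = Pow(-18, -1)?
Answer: Rational(40679, 6) ≈ 6779.8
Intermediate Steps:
q = 119 (q = Add(11, 108) = 119)
Function('U')(h) = Rational(-1, 18)
Mul(Add(177, Mul(-1, 120)), Add(Function('U')(7), q)) = Mul(Add(177, Mul(-1, 120)), Add(Rational(-1, 18), 119)) = Mul(Add(177, -120), Rational(2141, 18)) = Mul(57, Rational(2141, 18)) = Rational(40679, 6)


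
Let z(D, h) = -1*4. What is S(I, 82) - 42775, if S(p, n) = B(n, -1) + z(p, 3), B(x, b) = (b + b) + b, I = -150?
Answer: -42782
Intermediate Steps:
z(D, h) = -4
B(x, b) = 3*b (B(x, b) = 2*b + b = 3*b)
S(p, n) = -7 (S(p, n) = 3*(-1) - 4 = -3 - 4 = -7)
S(I, 82) - 42775 = -7 - 42775 = -42782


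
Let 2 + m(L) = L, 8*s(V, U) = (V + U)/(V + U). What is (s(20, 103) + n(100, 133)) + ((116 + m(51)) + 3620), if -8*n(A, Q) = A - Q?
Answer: 15157/4 ≈ 3789.3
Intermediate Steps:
n(A, Q) = -A/8 + Q/8 (n(A, Q) = -(A - Q)/8 = -A/8 + Q/8)
s(V, U) = ⅛ (s(V, U) = ((V + U)/(V + U))/8 = ((U + V)/(U + V))/8 = (⅛)*1 = ⅛)
m(L) = -2 + L
(s(20, 103) + n(100, 133)) + ((116 + m(51)) + 3620) = (⅛ + (-⅛*100 + (⅛)*133)) + ((116 + (-2 + 51)) + 3620) = (⅛ + (-25/2 + 133/8)) + ((116 + 49) + 3620) = (⅛ + 33/8) + (165 + 3620) = 17/4 + 3785 = 15157/4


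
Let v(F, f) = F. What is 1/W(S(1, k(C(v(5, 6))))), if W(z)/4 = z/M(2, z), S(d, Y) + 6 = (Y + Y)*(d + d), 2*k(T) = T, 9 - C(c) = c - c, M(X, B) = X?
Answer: 1/24 ≈ 0.041667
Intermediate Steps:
C(c) = 9 (C(c) = 9 - (c - c) = 9 - 1*0 = 9 + 0 = 9)
k(T) = T/2
S(d, Y) = -6 + 4*Y*d (S(d, Y) = -6 + (Y + Y)*(d + d) = -6 + (2*Y)*(2*d) = -6 + 4*Y*d)
W(z) = 2*z (W(z) = 4*(z/2) = 2*z)
1/W(S(1, k(C(v(5, 6))))) = 1/(2*(-6 + 4*((½)*9)*1)) = 1/(2*(-6 + 4*(9/2)*1)) = 1/(2*(-6 + 18)) = 1/(2*12) = 1/24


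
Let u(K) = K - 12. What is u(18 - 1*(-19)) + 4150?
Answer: 4175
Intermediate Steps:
u(K) = -12 + K
u(18 - 1*(-19)) + 4150 = (-12 + (18 - 1*(-19))) + 4150 = (-12 + (18 + 19)) + 4150 = (-12 + 37) + 4150 = 25 + 4150 = 4175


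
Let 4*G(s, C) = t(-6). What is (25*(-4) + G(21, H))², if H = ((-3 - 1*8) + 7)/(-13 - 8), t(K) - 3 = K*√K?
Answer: 157393/16 + 1191*I*√6/4 ≈ 9837.1 + 729.34*I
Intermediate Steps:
t(K) = 3 + K^(3/2) (t(K) = 3 + K*√K = 3 + K^(3/2))
H = 4/21 (H = ((-3 - 8) + 7)/(-21) = (-11 + 7)*(-1/21) = -4*(-1/21) = 4/21 ≈ 0.19048)
G(s, C) = ¾ - 3*I*√6/2 (G(s, C) = (3 + (-6)^(3/2))/4 = (3 - 6*I*√6)/4 = ¾ - 3*I*√6/2)
(25*(-4) + G(21, H))² = (25*(-4) + (¾ - 3*I*√6/2))² = (-100 + (¾ - 3*I*√6/2))² = (-397/4 - 3*I*√6/2)²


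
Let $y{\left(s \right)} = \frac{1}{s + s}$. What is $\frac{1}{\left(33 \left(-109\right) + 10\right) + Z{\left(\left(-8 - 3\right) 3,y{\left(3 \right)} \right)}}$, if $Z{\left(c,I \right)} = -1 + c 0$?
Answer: $- \frac{1}{3588} \approx -0.00027871$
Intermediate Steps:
$y{\left(s \right)} = \frac{1}{2 s}$
$Z{\left(c,I \right)} = -1$ ($Z{\left(c,I \right)} = -1 + 0 = -1$)
$\frac{1}{\left(33 \left(-109\right) + 10\right) + Z{\left(\left(-8 - 3\right) 3,y{\left(3 \right)} \right)}} = \frac{1}{\left(33 \left(-109\right) + 10\right) - 1} = \frac{1}{\left(-3597 + 10\right) - 1} = \frac{1}{-3587 - 1} = \frac{1}{-3588} = - \frac{1}{3588}$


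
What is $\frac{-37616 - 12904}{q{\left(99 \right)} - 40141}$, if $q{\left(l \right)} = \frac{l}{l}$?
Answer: $\frac{842}{669} \approx 1.2586$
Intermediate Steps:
$q{\left(l \right)} = 1$
$\frac{-37616 - 12904}{q{\left(99 \right)} - 40141} = \frac{-37616 - 12904}{1 - 40141} = - \frac{50520}{-40140} = \left(-50520\right) \left(- \frac{1}{40140}\right) = \frac{842}{669}$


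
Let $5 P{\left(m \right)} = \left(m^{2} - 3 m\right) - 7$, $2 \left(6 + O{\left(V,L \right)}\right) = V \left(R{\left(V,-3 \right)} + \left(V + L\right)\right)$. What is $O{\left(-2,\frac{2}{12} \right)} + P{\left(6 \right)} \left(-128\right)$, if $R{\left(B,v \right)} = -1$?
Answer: $- \frac{8543}{30} \approx -284.77$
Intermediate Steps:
$O{\left(V,L \right)} = -6 + \frac{V \left(-1 + L + V\right)}{2}$ ($O{\left(V,L \right)} = -6 + \frac{V \left(-1 + \left(V + L\right)\right)}{2} = -6 + \frac{V \left(-1 + \left(L + V\right)\right)}{2} = -6 + \frac{V \left(-1 + L + V\right)}{2}$)
$P{\left(m \right)} = - \frac{7}{5} - \frac{3 m}{5} + \frac{m^{2}}{5}$ ($P{\left(m \right)} = \frac{\left(m^{2} - 3 m\right) - 7}{5} = \frac{-7 + m^{2} - 3 m}{5} = - \frac{7}{5} - \frac{3 m}{5} + \frac{m^{2}}{5}$)
$O{\left(-2,\frac{2}{12} \right)} + P{\left(6 \right)} \left(-128\right) = \left(-6 + \frac{\left(-2\right)^{2}}{2} - -1 + \frac{1}{2} \cdot \frac{2}{12} \left(-2\right)\right) + \left(- \frac{7}{5} - \frac{18}{5} + \frac{6^{2}}{5}\right) \left(-128\right) = \left(-6 + \frac{1}{2} \cdot 4 + 1 + \frac{1}{2} \cdot 2 \cdot \frac{1}{12} \left(-2\right)\right) + \left(- \frac{7}{5} - \frac{18}{5} + \frac{1}{5} \cdot 36\right) \left(-128\right) = \left(-6 + 2 + 1 + \frac{1}{2} \cdot \frac{1}{6} \left(-2\right)\right) + \left(- \frac{7}{5} - \frac{18}{5} + \frac{36}{5}\right) \left(-128\right) = \left(-6 + 2 + 1 - \frac{1}{6}\right) + \frac{11}{5} \left(-128\right) = - \frac{19}{6} - \frac{1408}{5} = - \frac{8543}{30}$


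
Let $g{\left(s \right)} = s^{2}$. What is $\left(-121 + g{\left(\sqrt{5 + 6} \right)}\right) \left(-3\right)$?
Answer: $330$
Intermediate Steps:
$\left(-121 + g{\left(\sqrt{5 + 6} \right)}\right) \left(-3\right) = \left(-121 + \left(\sqrt{5 + 6}\right)^{2}\right) \left(-3\right) = \left(-121 + \left(\sqrt{11}\right)^{2}\right) \left(-3\right) = \left(-121 + 11\right) \left(-3\right) = \left(-110\right) \left(-3\right) = 330$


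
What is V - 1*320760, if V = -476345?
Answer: -797105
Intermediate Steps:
V - 1*320760 = -476345 - 1*320760 = -476345 - 320760 = -797105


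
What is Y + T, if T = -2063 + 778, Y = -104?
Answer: -1389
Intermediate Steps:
T = -1285
Y + T = -104 - 1285 = -1389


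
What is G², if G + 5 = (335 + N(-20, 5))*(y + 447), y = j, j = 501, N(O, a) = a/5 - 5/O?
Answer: 101607937600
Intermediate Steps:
N(O, a) = -5/O + a/5 (N(O, a) = a*(⅕) - 5/O = a/5 - 5/O = -5/O + a/5)
y = 501
G = 318760 (G = -5 + (335 + (-5/(-20) + (⅕)*5))*(501 + 447) = -5 + (335 + (-5*(-1/20) + 1))*948 = -5 + (335 + (¼ + 1))*948 = -5 + (335 + 5/4)*948 = -5 + (1345/4)*948 = -5 + 318765 = 318760)
G² = 318760² = 101607937600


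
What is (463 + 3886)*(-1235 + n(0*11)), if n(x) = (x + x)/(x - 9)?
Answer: -5371015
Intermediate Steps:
n(x) = 2*x/(-9 + x) (n(x) = (2*x)/(-9 + x) = 2*x/(-9 + x))
(463 + 3886)*(-1235 + n(0*11)) = (463 + 3886)*(-1235 + 2*(0*11)/(-9 + 0*11)) = 4349*(-1235 + 2*0/(-9 + 0)) = 4349*(-1235 + 2*0/(-9)) = 4349*(-1235 + 2*0*(-⅑)) = 4349*(-1235 + 0) = 4349*(-1235) = -5371015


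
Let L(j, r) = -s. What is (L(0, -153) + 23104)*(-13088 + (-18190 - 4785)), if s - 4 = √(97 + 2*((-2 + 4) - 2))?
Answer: -833055300 + 36063*√97 ≈ -8.3270e+8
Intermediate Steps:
s = 4 + √97 (s = 4 + √(97 + 2*((-2 + 4) - 2)) = 4 + √(97 + 2*(2 - 2)) = 4 + √(97 + 2*0) = 4 + √(97 + 0) = 4 + √97 ≈ 13.849)
L(j, r) = -4 - √97 (L(j, r) = -(4 + √97) = -4 - √97)
(L(0, -153) + 23104)*(-13088 + (-18190 - 4785)) = ((-4 - √97) + 23104)*(-13088 + (-18190 - 4785)) = (23100 - √97)*(-13088 - 22975) = (23100 - √97)*(-36063) = -833055300 + 36063*√97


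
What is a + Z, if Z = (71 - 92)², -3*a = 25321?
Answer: -23998/3 ≈ -7999.3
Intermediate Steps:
a = -25321/3 (a = -⅓*25321 = -25321/3 ≈ -8440.3)
Z = 441 (Z = (-21)² = 441)
a + Z = -25321/3 + 441 = -23998/3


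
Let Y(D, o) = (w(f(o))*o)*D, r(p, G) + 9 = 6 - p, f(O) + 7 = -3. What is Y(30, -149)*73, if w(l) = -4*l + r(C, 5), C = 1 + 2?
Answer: -11094540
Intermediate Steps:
f(O) = -10 (f(O) = -7 - 3 = -10)
C = 3
r(p, G) = -3 - p (r(p, G) = -9 + (6 - p) = -3 - p)
w(l) = -6 - 4*l (w(l) = -4*l + (-3 - 1*3) = -4*l + (-3 - 3) = -4*l - 6 = -6 - 4*l)
Y(D, o) = 34*D*o (Y(D, o) = ((-6 - 4*(-10))*o)*D = ((-6 + 40)*o)*D = (34*o)*D = 34*D*o)
Y(30, -149)*73 = (34*30*(-149))*73 = -151980*73 = -11094540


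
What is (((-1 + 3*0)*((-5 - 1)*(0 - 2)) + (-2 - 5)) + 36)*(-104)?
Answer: -1768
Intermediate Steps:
(((-1 + 3*0)*((-5 - 1)*(0 - 2)) + (-2 - 5)) + 36)*(-104) = (((-1 + 0)*(-6*(-2)) - 7) + 36)*(-104) = ((-1*12 - 7) + 36)*(-104) = ((-12 - 7) + 36)*(-104) = (-19 + 36)*(-104) = 17*(-104) = -1768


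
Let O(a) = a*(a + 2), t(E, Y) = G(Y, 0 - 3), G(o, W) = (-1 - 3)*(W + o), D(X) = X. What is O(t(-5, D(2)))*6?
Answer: 144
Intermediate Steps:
G(o, W) = -4*W - 4*o (G(o, W) = -4*(W + o) = -4*W - 4*o)
t(E, Y) = 12 - 4*Y (t(E, Y) = -4*(0 - 3) - 4*Y = -4*(-3) - 4*Y = 12 - 4*Y)
O(a) = a*(2 + a)
O(t(-5, D(2)))*6 = ((12 - 4*2)*(2 + (12 - 4*2)))*6 = ((12 - 8)*(2 + (12 - 8)))*6 = (4*(2 + 4))*6 = (4*6)*6 = 24*6 = 144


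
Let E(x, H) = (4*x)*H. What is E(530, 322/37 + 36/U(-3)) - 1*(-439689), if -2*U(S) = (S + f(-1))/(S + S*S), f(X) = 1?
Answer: 33894173/37 ≈ 9.1606e+5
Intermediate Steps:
U(S) = -(1 + S)/(2*(S + S²)) (U(S) = -(S + 1)/(2*(S + S*S)) = -(1 + S)/(2*(S + S²)))
E(x, H) = 4*H*x
E(530, 322/37 + 36/U(-3)) - 1*(-439689) = 4*(322/37 + 36/((-½/(-3))))*530 - 1*(-439689) = 4*(322*(1/37) + 36/((-½*(-⅓))))*530 + 439689 = 4*(322/37 + 36/(⅙))*530 + 439689 = 4*(322/37 + 36*6)*530 + 439689 = 4*(322/37 + 216)*530 + 439689 = 4*(8314/37)*530 + 439689 = 17625680/37 + 439689 = 33894173/37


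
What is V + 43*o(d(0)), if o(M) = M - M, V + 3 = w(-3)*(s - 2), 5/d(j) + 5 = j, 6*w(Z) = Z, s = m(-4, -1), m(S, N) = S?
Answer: 0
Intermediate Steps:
s = -4
w(Z) = Z/6
d(j) = 5/(-5 + j)
V = 0 (V = -3 + ((⅙)*(-3))*(-4 - 2) = -3 - ½*(-6) = -3 + 3 = 0)
o(M) = 0
V + 43*o(d(0)) = 0 + 43*0 = 0 + 0 = 0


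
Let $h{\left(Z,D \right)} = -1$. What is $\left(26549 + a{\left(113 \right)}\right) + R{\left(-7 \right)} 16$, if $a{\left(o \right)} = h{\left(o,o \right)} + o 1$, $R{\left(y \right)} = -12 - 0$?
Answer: $26469$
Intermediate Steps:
$R{\left(y \right)} = -12$ ($R{\left(y \right)} = -12 + 0 = -12$)
$a{\left(o \right)} = -1 + o$ ($a{\left(o \right)} = -1 + o 1 = -1 + o$)
$\left(26549 + a{\left(113 \right)}\right) + R{\left(-7 \right)} 16 = \left(26549 + \left(-1 + 113\right)\right) - 192 = \left(26549 + 112\right) - 192 = 26661 - 192 = 26469$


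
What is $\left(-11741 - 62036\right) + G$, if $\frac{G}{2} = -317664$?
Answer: $-709105$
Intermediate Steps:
$G = -635328$ ($G = 2 \left(-317664\right) = -635328$)
$\left(-11741 - 62036\right) + G = \left(-11741 - 62036\right) - 635328 = -73777 - 635328 = -709105$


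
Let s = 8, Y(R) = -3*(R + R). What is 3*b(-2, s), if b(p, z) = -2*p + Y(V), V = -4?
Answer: 84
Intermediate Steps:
Y(R) = -6*R
b(p, z) = 24 - 2*p (b(p, z) = -2*p - 6*(-4) = -2*p + 24 = 24 - 2*p)
3*b(-2, s) = 3*(24 - 2*(-2)) = 3*(24 + 4) = 3*28 = 84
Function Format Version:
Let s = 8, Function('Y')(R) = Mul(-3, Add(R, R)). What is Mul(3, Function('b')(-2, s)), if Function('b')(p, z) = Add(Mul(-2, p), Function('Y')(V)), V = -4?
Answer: 84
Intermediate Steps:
Function('Y')(R) = Mul(-6, R) (Function('Y')(R) = Mul(-3, Mul(2, R)) = Mul(-6, R))
Function('b')(p, z) = Add(24, Mul(-2, p)) (Function('b')(p, z) = Add(Mul(-2, p), Mul(-6, -4)) = Add(Mul(-2, p), 24) = Add(24, Mul(-2, p)))
Mul(3, Function('b')(-2, s)) = Mul(3, Add(24, Mul(-2, -2))) = Mul(3, Add(24, 4)) = Mul(3, 28) = 84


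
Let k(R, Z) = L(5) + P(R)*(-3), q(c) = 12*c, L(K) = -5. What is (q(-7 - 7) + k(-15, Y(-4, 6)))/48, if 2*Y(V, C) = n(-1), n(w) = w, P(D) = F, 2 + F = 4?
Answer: -179/48 ≈ -3.7292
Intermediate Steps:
F = 2 (F = -2 + 4 = 2)
P(D) = 2
Y(V, C) = -½ (Y(V, C) = (½)*(-1) = -½)
k(R, Z) = -11 (k(R, Z) = -5 + 2*(-3) = -5 - 6 = -11)
(q(-7 - 7) + k(-15, Y(-4, 6)))/48 = (12*(-7 - 7) - 11)/48 = (12*(-14) - 11)*(1/48) = (-168 - 11)*(1/48) = -179*1/48 = -179/48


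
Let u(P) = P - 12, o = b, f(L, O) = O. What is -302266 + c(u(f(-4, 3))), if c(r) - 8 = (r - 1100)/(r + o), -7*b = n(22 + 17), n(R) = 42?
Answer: -4532761/15 ≈ -3.0218e+5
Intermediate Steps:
b = -6 (b = -1/7*42 = -6)
o = -6
u(P) = -12 + P
c(r) = 8 + (-1100 + r)/(-6 + r) (c(r) = 8 + (r - 1100)/(r - 6) = 8 + (-1100 + r)/(-6 + r))
-302266 + c(u(f(-4, 3))) = -302266 + (-1148 + 9*(-12 + 3))/(-6 + (-12 + 3)) = -302266 + (-1148 + 9*(-9))/(-6 - 9) = -302266 + (-1148 - 81)/(-15) = -302266 - 1/15*(-1229) = -302266 + 1229/15 = -4532761/15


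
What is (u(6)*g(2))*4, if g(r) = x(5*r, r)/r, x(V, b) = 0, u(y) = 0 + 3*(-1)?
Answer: 0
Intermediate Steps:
u(y) = -3 (u(y) = 0 - 3 = -3)
g(r) = 0 (g(r) = 0/r = 0)
(u(6)*g(2))*4 = -3*0*4 = 0*4 = 0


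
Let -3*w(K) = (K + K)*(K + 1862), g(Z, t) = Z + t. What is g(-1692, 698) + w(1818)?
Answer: -4461154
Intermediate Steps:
w(K) = -2*K*(1862 + K)/3 (w(K) = -(K + K)*(K + 1862)/3 = -2*K*(1862 + K)/3)
g(-1692, 698) + w(1818) = (-1692 + 698) - 2/3*1818*(1862 + 1818) = -994 - 2/3*1818*3680 = -994 - 4460160 = -4461154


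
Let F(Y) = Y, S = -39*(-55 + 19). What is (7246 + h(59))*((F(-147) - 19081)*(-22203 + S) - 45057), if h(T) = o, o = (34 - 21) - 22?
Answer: 2893917918255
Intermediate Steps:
S = 1404 (S = -39*(-36) = 1404)
o = -9 (o = 13 - 22 = -9)
h(T) = -9
(7246 + h(59))*((F(-147) - 19081)*(-22203 + S) - 45057) = (7246 - 9)*((-147 - 19081)*(-22203 + 1404) - 45057) = 7237*(-19228*(-20799) - 45057) = 7237*(399923172 - 45057) = 7237*399878115 = 2893917918255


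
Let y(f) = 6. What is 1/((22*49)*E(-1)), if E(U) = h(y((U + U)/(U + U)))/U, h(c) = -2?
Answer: 1/2156 ≈ 0.00046382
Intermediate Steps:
E(U) = -2/U
1/((22*49)*E(-1)) = 1/((22*49)*(-2/(-1))) = 1/(1078*(-2*(-1))) = 1/(1078*2) = 1/2156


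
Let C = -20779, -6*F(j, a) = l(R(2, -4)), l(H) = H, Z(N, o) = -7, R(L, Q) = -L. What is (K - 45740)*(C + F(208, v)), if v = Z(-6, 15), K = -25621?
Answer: 1482786432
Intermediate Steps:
v = -7
F(j, a) = 1/3 (F(j, a) = -(-1)*2/6 = -1/6*(-2) = 1/3)
(K - 45740)*(C + F(208, v)) = (-25621 - 45740)*(-20779 + 1/3) = -71361*(-62336/3) = 1482786432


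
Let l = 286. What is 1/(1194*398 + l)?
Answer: 1/475498 ≈ 2.1031e-6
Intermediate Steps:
1/(1194*398 + l) = 1/(1194*398 + 286) = 1/(475212 + 286) = 1/475498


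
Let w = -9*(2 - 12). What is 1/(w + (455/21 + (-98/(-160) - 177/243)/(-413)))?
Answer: 2676240/298847551 ≈ 0.0089552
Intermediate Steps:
w = 90 (w = -9*(-10) = 90)
1/(w + (455/21 + (-98/(-160) - 177/243)/(-413))) = 1/(90 + (455/21 + (-98/(-160) - 177/243)/(-413))) = 1/(90 + (455*(1/21) + (-98*(-1/160) - 177*1/243)*(-1/413))) = 1/(90 + (65/3 + (49/80 - 59/81)*(-1/413))) = 1/(90 + (65/3 - 751/6480*(-1/413))) = 1/(90 + (65/3 + 751/2676240)) = 1/(90 + 57985951/2676240) = 1/(298847551/2676240) = 2676240/298847551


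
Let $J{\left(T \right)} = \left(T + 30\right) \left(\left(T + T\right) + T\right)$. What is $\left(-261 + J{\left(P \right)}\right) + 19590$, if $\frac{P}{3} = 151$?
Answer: $675726$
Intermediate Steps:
$P = 453$ ($P = 3 \cdot 151 = 453$)
$J{\left(T \right)} = 3 T \left(30 + T\right)$ ($J{\left(T \right)} = \left(30 + T\right) \left(2 T + T\right) = \left(30 + T\right) 3 T = 3 T \left(30 + T\right)$)
$\left(-261 + J{\left(P \right)}\right) + 19590 = \left(-261 + 3 \cdot 453 \left(30 + 453\right)\right) + 19590 = \left(-261 + 3 \cdot 453 \cdot 483\right) + 19590 = \left(-261 + 656397\right) + 19590 = 656136 + 19590 = 675726$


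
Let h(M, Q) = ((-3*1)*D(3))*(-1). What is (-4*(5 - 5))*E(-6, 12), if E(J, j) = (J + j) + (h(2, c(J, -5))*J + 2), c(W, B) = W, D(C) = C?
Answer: 0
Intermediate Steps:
h(M, Q) = 9 (h(M, Q) = (-3*1*3)*(-1) = -3*3*(-1) = -9*(-1) = 9)
E(J, j) = 2 + j + 10*J (E(J, j) = (J + j) + (9*J + 2) = (J + j) + (2 + 9*J) = 2 + j + 10*J)
(-4*(5 - 5))*E(-6, 12) = (-4*(5 - 5))*(2 + 12 + 10*(-6)) = (-4*0)*(2 + 12 - 60) = 0*(-46) = 0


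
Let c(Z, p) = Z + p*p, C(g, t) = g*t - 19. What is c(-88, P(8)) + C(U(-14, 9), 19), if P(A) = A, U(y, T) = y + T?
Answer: -138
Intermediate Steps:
U(y, T) = T + y
C(g, t) = -19 + g*t
c(Z, p) = Z + p**2
c(-88, P(8)) + C(U(-14, 9), 19) = (-88 + 8**2) + (-19 + (9 - 14)*19) = (-88 + 64) + (-19 - 5*19) = -24 + (-19 - 95) = -24 - 114 = -138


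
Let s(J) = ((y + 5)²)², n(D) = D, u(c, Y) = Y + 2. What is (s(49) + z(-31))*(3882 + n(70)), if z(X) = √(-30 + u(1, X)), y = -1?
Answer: 1011712 + 3952*I*√59 ≈ 1.0117e+6 + 30356.0*I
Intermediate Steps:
u(c, Y) = 2 + Y
z(X) = √(-28 + X) (z(X) = √(-30 + (2 + X)) = √(-28 + X))
s(J) = 256 (s(J) = ((-1 + 5)²)² = (4²)² = 16² = 256)
(s(49) + z(-31))*(3882 + n(70)) = (256 + √(-28 - 31))*(3882 + 70) = (256 + √(-59))*3952 = (256 + I*√59)*3952 = 1011712 + 3952*I*√59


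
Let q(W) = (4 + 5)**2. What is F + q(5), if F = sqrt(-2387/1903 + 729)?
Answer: 81 + 10*sqrt(217807)/173 ≈ 107.98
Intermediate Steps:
q(W) = 81 (q(W) = 9**2 = 81)
F = 10*sqrt(217807)/173 (F = sqrt(-2387*1/1903 + 729) = sqrt(-217/173 + 729) = sqrt(125900/173) = 10*sqrt(217807)/173 ≈ 26.977)
F + q(5) = 10*sqrt(217807)/173 + 81 = 81 + 10*sqrt(217807)/173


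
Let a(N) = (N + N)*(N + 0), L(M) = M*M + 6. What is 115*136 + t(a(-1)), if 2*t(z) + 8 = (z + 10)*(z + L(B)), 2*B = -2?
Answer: 15690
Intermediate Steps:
B = -1 (B = (½)*(-2) = -1)
L(M) = 6 + M² (L(M) = M² + 6 = 6 + M²)
a(N) = 2*N² (a(N) = (2*N)*N = 2*N²)
t(z) = -4 + (7 + z)*(10 + z)/2 (t(z) = -4 + ((z + 10)*(z + (6 + (-1)²)))/2 = -4 + ((10 + z)*(z + (6 + 1)))/2 = -4 + ((10 + z)*(z + 7))/2 = -4 + ((10 + z)*(7 + z))/2 = -4 + ((7 + z)*(10 + z))/2 = -4 + (7 + z)*(10 + z)/2)
115*136 + t(a(-1)) = 115*136 + (31 + (2*(-1)²)²/2 + 17*(2*(-1)²)/2) = 15640 + (31 + (2*1)²/2 + 17*(2*1)/2) = 15640 + (31 + (½)*2² + (17/2)*2) = 15640 + (31 + (½)*4 + 17) = 15640 + (31 + 2 + 17) = 15640 + 50 = 15690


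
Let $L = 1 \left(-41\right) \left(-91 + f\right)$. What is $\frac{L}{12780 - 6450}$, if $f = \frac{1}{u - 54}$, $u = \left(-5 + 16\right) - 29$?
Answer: $\frac{268673}{455760} \approx 0.58951$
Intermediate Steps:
$u = -18$ ($u = 11 - 29 = -18$)
$f = - \frac{1}{72}$ ($f = \frac{1}{-18 - 54} = \frac{1}{-72} = - \frac{1}{72} \approx -0.013889$)
$L = \frac{268673}{72}$ ($L = 1 \left(-41\right) \left(-91 - \frac{1}{72}\right) = \left(-41\right) \left(- \frac{6553}{72}\right) = \frac{268673}{72} \approx 3731.6$)
$\frac{L}{12780 - 6450} = \frac{268673}{72 \left(12780 - 6450\right)} = \frac{268673}{72 \cdot 6330} = \frac{268673}{72} \cdot \frac{1}{6330} = \frac{268673}{455760}$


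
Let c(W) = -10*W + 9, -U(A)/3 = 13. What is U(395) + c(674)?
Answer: -6770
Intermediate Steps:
U(A) = -39 (U(A) = -3*13 = -39)
c(W) = 9 - 10*W
U(395) + c(674) = -39 + (9 - 10*674) = -39 + (9 - 6740) = -39 - 6731 = -6770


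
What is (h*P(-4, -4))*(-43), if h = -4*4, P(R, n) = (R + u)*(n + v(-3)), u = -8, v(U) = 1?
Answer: 24768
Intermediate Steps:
P(R, n) = (1 + n)*(-8 + R) (P(R, n) = (R - 8)*(n + 1) = (-8 + R)*(1 + n) = (1 + n)*(-8 + R))
h = -16
(h*P(-4, -4))*(-43) = -16*(-8 - 4 - 8*(-4) - 4*(-4))*(-43) = -16*(-8 - 4 + 32 + 16)*(-43) = -16*36*(-43) = -576*(-43) = 24768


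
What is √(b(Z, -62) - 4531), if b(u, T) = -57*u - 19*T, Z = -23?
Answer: I*√2042 ≈ 45.188*I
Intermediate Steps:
√(b(Z, -62) - 4531) = √((-57*(-23) - 19*(-62)) - 4531) = √((1311 + 1178) - 4531) = √(2489 - 4531) = √(-2042) = I*√2042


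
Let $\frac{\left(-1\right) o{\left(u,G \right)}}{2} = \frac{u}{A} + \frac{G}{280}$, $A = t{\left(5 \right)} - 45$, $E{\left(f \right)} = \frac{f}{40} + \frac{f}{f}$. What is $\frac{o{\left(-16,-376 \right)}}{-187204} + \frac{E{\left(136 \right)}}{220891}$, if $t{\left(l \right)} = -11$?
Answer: $\frac{567431}{65786761670} \approx 8.6253 \cdot 10^{-6}$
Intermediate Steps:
$E{\left(f \right)} = 1 + \frac{f}{40}$ ($E{\left(f \right)} = f \frac{1}{40} + 1 = \frac{f}{40} + 1 = 1 + \frac{f}{40}$)
$A = -56$ ($A = -11 - 45 = -56$)
$o{\left(u,G \right)} = - \frac{G}{140} + \frac{u}{28}$ ($o{\left(u,G \right)} = - 2 \left(\frac{u}{-56} + \frac{G}{280}\right) = - 2 \left(u \left(- \frac{1}{56}\right) + G \frac{1}{280}\right) = - 2 \left(- \frac{u}{56} + \frac{G}{280}\right) = - \frac{G}{140} + \frac{u}{28}$)
$\frac{o{\left(-16,-376 \right)}}{-187204} + \frac{E{\left(136 \right)}}{220891} = \frac{\left(- \frac{1}{140}\right) \left(-376\right) + \frac{1}{28} \left(-16\right)}{-187204} + \frac{1 + \frac{1}{40} \cdot 136}{220891} = \left(\frac{94}{35} - \frac{4}{7}\right) \left(- \frac{1}{187204}\right) + \left(1 + \frac{17}{5}\right) \frac{1}{220891} = \frac{74}{35} \left(- \frac{1}{187204}\right) + \frac{22}{5} \cdot \frac{1}{220891} = - \frac{37}{3276070} + \frac{2}{100405} = \frac{567431}{65786761670}$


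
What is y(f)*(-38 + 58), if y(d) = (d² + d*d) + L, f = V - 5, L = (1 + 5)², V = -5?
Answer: 4720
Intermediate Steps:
L = 36 (L = 6² = 36)
f = -10 (f = -5 - 5 = -10)
y(d) = 36 + 2*d² (y(d) = (d² + d*d) + 36 = (d² + d²) + 36 = 2*d² + 36 = 36 + 2*d²)
y(f)*(-38 + 58) = (36 + 2*(-10)²)*(-38 + 58) = (36 + 2*100)*20 = (36 + 200)*20 = 236*20 = 4720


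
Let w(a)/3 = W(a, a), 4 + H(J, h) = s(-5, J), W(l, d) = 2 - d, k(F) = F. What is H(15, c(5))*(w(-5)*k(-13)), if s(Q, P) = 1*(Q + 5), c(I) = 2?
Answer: 1092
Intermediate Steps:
s(Q, P) = 5 + Q (s(Q, P) = 1*(5 + Q) = 5 + Q)
H(J, h) = -4 (H(J, h) = -4 + (5 - 5) = -4 + 0 = -4)
w(a) = 6 - 3*a (w(a) = 3*(2 - a) = 6 - 3*a)
H(15, c(5))*(w(-5)*k(-13)) = -4*(6 - 3*(-5))*(-13) = -4*(6 + 15)*(-13) = -84*(-13) = -4*(-273) = 1092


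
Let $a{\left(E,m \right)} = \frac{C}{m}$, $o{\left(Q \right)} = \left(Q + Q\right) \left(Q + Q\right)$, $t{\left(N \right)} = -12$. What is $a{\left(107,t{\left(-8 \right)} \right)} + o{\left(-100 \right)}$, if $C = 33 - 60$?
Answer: $\frac{160009}{4} \approx 40002.0$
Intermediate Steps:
$C = -27$ ($C = 33 - 60 = -27$)
$o{\left(Q \right)} = 4 Q^{2}$ ($o{\left(Q \right)} = 2 Q 2 Q = 4 Q^{2}$)
$a{\left(E,m \right)} = - \frac{27}{m}$
$a{\left(107,t{\left(-8 \right)} \right)} + o{\left(-100 \right)} = - \frac{27}{-12} + 4 \left(-100\right)^{2} = \left(-27\right) \left(- \frac{1}{12}\right) + 4 \cdot 10000 = \frac{9}{4} + 40000 = \frac{160009}{4}$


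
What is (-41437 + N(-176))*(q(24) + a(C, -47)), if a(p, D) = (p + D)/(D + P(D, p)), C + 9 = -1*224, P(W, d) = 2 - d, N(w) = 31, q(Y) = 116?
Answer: -222847092/47 ≈ -4.7414e+6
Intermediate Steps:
C = -233 (C = -9 - 1*224 = -9 - 224 = -233)
a(p, D) = (D + p)/(2 + D - p) (a(p, D) = (p + D)/(D + (2 - p)) = (D + p)/(2 + D - p))
(-41437 + N(-176))*(q(24) + a(C, -47)) = (-41437 + 31)*(116 + (-47 - 233)/(2 - 47 - 1*(-233))) = -41406*(116 - 280/(2 - 47 + 233)) = -41406*(116 - 280/188) = -41406*(116 + (1/188)*(-280)) = -41406*(116 - 70/47) = -41406*5382/47 = -222847092/47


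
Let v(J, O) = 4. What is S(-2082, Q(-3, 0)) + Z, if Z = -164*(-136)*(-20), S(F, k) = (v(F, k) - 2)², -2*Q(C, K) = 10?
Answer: -446076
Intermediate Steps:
Q(C, K) = -5 (Q(C, K) = -½*10 = -5)
S(F, k) = 4 (S(F, k) = (4 - 2)² = 2² = 4)
Z = -446080 (Z = 22304*(-20) = -446080)
S(-2082, Q(-3, 0)) + Z = 4 - 446080 = -446076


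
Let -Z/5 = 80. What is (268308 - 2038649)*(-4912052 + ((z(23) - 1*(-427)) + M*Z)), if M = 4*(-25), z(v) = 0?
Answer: 8624437474125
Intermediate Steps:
Z = -400 (Z = -5*80 = -400)
M = -100
(268308 - 2038649)*(-4912052 + ((z(23) - 1*(-427)) + M*Z)) = (268308 - 2038649)*(-4912052 + ((0 - 1*(-427)) - 100*(-400))) = -1770341*(-4912052 + ((0 + 427) + 40000)) = -1770341*(-4912052 + (427 + 40000)) = -1770341*(-4912052 + 40427) = -1770341*(-4871625) = 8624437474125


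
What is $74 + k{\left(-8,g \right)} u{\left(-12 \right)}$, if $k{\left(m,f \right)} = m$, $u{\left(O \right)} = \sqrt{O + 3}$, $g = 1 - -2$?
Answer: $74 - 24 i \approx 74.0 - 24.0 i$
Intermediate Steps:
$g = 3$ ($g = 1 + 2 = 3$)
$u{\left(O \right)} = \sqrt{3 + O}$
$74 + k{\left(-8,g \right)} u{\left(-12 \right)} = 74 - 8 \sqrt{3 - 12} = 74 - 8 \sqrt{-9} = 74 - 8 \cdot 3 i = 74 - 24 i$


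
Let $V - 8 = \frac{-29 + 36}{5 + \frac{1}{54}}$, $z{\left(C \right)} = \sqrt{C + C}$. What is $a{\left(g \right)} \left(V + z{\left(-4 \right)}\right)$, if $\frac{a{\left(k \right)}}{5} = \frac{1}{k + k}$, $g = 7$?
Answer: $\frac{6365}{1897} + \frac{5 i \sqrt{2}}{7} \approx 3.3553 + 1.0102 i$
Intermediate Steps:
$z{\left(C \right)} = \sqrt{2} \sqrt{C}$ ($z{\left(C \right)} = \sqrt{2 C} = \sqrt{2} \sqrt{C}$)
$V = \frac{2546}{271}$ ($V = 8 + \frac{-29 + 36}{5 + \frac{1}{54}} = 8 + \frac{7}{5 + \frac{1}{54}} = 8 + \frac{7}{\frac{271}{54}} = 8 + 7 \cdot \frac{54}{271} = 8 + \frac{378}{271} = \frac{2546}{271} \approx 9.3948$)
$a{\left(k \right)} = \frac{5}{2 k}$ ($a{\left(k \right)} = \frac{5}{k + k} = \frac{5}{2 k}$)
$a{\left(g \right)} \left(V + z{\left(-4 \right)}\right) = \frac{5}{2 \cdot 7} \left(\frac{2546}{271} + \sqrt{2} \sqrt{-4}\right) = \frac{5}{2} \cdot \frac{1}{7} \left(\frac{2546}{271} + \sqrt{2} \cdot 2 i\right) = \frac{5 \left(\frac{2546}{271} + 2 i \sqrt{2}\right)}{14} = \frac{6365}{1897} + \frac{5 i \sqrt{2}}{7}$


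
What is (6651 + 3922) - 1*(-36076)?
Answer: 46649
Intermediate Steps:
(6651 + 3922) - 1*(-36076) = 10573 + 36076 = 46649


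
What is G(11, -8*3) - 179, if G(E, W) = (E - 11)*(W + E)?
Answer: -179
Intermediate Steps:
G(E, W) = (-11 + E)*(E + W)
G(11, -8*3) - 179 = (11**2 - 11*11 - (-88)*3 + 11*(-8*3)) - 179 = (121 - 121 - 11*(-24) + 11*(-24)) - 179 = (121 - 121 + 264 - 264) - 179 = 0 - 179 = -179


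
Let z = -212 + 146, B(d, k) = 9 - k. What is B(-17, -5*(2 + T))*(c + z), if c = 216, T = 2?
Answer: 4350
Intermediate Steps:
z = -66
B(-17, -5*(2 + T))*(c + z) = (9 - (-5)*(2 + 2))*(216 - 66) = (9 - (-5)*4)*150 = (9 - 1*(-20))*150 = (9 + 20)*150 = 29*150 = 4350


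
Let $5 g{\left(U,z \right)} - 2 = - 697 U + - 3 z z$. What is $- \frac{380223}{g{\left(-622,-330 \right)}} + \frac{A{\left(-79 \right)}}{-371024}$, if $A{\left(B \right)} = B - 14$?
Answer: $- \frac{58779113001}{3303226672} \approx -17.794$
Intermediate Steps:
$g{\left(U,z \right)} = \frac{2}{5} - \frac{697 U}{5} - \frac{3 z^{2}}{5}$ ($g{\left(U,z \right)} = \frac{2}{5} + \frac{- 697 U + - 3 z z}{5} = \frac{2}{5} + \frac{- 697 U - 3 z^{2}}{5} = \frac{2}{5} - \left(\frac{3 z^{2}}{5} + \frac{697 U}{5}\right) = \frac{2}{5} - \frac{697 U}{5} - \frac{3 z^{2}}{5}$)
$A{\left(B \right)} = -14 + B$
$- \frac{380223}{g{\left(-622,-330 \right)}} + \frac{A{\left(-79 \right)}}{-371024} = - \frac{380223}{\frac{2}{5} - - \frac{433534}{5} - \frac{3 \left(-330\right)^{2}}{5}} + \frac{-14 - 79}{-371024} = - \frac{380223}{\frac{2}{5} + \frac{433534}{5} - 65340} - - \frac{93}{371024} = - \frac{380223}{\frac{2}{5} + \frac{433534}{5} - 65340} + \frac{93}{371024} = - \frac{380223}{\frac{106836}{5}} + \frac{93}{371024} = \left(-380223\right) \frac{5}{106836} + \frac{93}{371024} = - \frac{633705}{35612} + \frac{93}{371024} = - \frac{58779113001}{3303226672}$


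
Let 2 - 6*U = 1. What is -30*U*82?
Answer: -410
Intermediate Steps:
U = ⅙ (U = ⅓ - ⅙*1 = ⅓ - ⅙ = ⅙ ≈ 0.16667)
-30*U*82 = -30*⅙*82 = -5*82 = -410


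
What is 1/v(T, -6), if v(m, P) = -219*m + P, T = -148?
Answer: 1/32406 ≈ 3.0859e-5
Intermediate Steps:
v(m, P) = P - 219*m
1/v(T, -6) = 1/(-6 - 219*(-148)) = 1/(-6 + 32412) = 1/32406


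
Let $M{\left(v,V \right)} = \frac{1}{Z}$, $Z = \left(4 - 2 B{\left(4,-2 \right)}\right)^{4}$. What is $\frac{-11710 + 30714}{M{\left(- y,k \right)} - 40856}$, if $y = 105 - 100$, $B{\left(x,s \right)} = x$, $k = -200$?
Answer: $- \frac{4865024}{10459135} \approx -0.46515$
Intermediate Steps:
$y = 5$ ($y = 105 - 100 = 5$)
$Z = 256$ ($Z = \left(4 - 8\right)^{4} = \left(-4\right)^{4} = 256$)
$M{\left(v,V \right)} = \frac{1}{256}$
$\frac{-11710 + 30714}{M{\left(- y,k \right)} - 40856} = \frac{-11710 + 30714}{\frac{1}{256} - 40856} = \frac{19004}{- \frac{10459135}{256}} = 19004 \left(- \frac{256}{10459135}\right) = - \frac{4865024}{10459135}$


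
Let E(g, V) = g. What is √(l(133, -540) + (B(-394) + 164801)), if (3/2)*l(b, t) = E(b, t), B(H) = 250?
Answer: √1486257/3 ≈ 406.37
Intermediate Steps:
l(b, t) = 2*b/3
√(l(133, -540) + (B(-394) + 164801)) = √((⅔)*133 + (250 + 164801)) = √(266/3 + 165051) = √(495419/3) = √1486257/3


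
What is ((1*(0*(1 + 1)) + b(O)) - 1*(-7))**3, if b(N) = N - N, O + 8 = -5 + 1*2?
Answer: 343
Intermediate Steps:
O = -11 (O = -8 + (-5 + 1*2) = -8 + (-5 + 2) = -8 - 3 = -11)
b(N) = 0
((1*(0*(1 + 1)) + b(O)) - 1*(-7))**3 = ((1*(0*(1 + 1)) + 0) - 1*(-7))**3 = ((1*(0*2) + 0) + 7)**3 = ((1*0 + 0) + 7)**3 = ((0 + 0) + 7)**3 = (0 + 7)**3 = 7**3 = 343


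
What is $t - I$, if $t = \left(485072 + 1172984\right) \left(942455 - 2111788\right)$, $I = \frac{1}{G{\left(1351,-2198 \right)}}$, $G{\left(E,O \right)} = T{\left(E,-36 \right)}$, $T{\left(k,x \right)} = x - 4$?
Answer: $- \frac{77552783865919}{40} \approx -1.9388 \cdot 10^{12}$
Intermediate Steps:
$T{\left(k,x \right)} = -4 + x$ ($T{\left(k,x \right)} = x - 4 = -4 + x$)
$G{\left(E,O \right)} = -40$ ($G{\left(E,O \right)} = -4 - 36 = -40$)
$I = - \frac{1}{40}$ ($I = \frac{1}{-40} = - \frac{1}{40} \approx -0.025$)
$t = -1938819596648$ ($t = 1658056 \left(-1169333\right) = -1938819596648$)
$t - I = -1938819596648 - - \frac{1}{40} = -1938819596648 + \frac{1}{40} = - \frac{77552783865919}{40}$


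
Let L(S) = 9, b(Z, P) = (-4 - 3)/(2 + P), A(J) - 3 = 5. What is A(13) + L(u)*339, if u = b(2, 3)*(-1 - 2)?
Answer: 3059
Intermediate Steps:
A(J) = 8 (A(J) = 3 + 5 = 8)
b(Z, P) = -7/(2 + P)
u = 21/5 (u = (-7/(2 + 3))*(-1 - 2) = -7/5*(-3) = 21/5 ≈ 4.2000)
A(13) + L(u)*339 = 8 + 9*339 = 8 + 3051 = 3059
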